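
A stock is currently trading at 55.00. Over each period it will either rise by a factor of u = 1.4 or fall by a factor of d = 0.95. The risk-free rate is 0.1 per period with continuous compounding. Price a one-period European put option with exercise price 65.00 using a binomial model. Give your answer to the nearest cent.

7.56

Risk-neutral probability p = (e^0.1 − 0.95)/(1.4 − 0.95) = 0.1552/0.4500 = 0.3448
Terminal stock prices: S_u = 77, S_d = 52.25
Terminal payoffs (K − S): max(-12, 0) = 0, max(12.75, 0) = 12.75
Node 0 (S = 55): V_0 = e^(−0.1)·[0.3448·0.0000 + 0.6552·12.7500] = 7.5586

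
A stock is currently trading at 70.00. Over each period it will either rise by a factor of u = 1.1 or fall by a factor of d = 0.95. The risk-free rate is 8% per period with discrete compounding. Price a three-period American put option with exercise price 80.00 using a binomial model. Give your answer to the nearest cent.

Risk-neutral probability p = (1 + 0.08 − 0.95)/(1.1 − 0.95) = 0.1300/0.1500 = 0.8667
Terminal stock prices: S_uuu = 93.17, S_uud = 80.47, S_udd = 69.49, S_ddd = 60.02
Terminal payoffs (K − S): max(-13.17, 0) = 0, max(-0.465, 0) = 0, max(10.51, 0) = 10.51, max(19.98, 0) = 19.98
Node uu (S = 84.7): continuation = 1/1.08·[0.8667·0.0000 + 0.1333·0.0000] = 0.0000; exercise value = 0.0000 ≤ continuation, so V_uu = 0.0000
Node ud (S = 73.15): continuation = 1/1.08·[0.8667·0.0000 + 0.1333·10.5075] = 1.2972; exercise value = 6.8500 > continuation, so V_ud = 6.8500 (exercise)
Node dd (S = 63.17): continuation = 1/1.08·[0.8667·10.5075 + 0.1333·19.9838] = 10.8991; exercise value = 16.8250 > continuation, so V_dd = 16.8250 (exercise)
Node u (S = 77): continuation = 1/1.08·[0.8667·0.0000 + 0.1333·6.8500] = 0.8457; exercise value = 3.0000 > continuation, so V_u = 3.0000 (exercise)
Node d (S = 66.5): continuation = 1/1.08·[0.8667·6.8500 + 0.1333·16.8250] = 7.5741; exercise value = 13.5000 > continuation, so V_d = 13.5000 (exercise)
Node 0 (S = 70): continuation = 1/1.08·[0.8667·3.0000 + 0.1333·13.5000] = 4.0741; exercise value = 10.0000 > continuation, so V_0 = 10.0000 (exercise)

10.00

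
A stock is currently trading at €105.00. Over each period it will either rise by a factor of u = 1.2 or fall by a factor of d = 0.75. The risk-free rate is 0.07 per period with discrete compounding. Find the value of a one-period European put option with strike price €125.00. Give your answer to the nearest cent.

Risk-neutral probability p = (1 + 0.07 − 0.75)/(1.2 − 0.75) = 0.3200/0.4500 = 0.7111
Terminal stock prices: S_u = 126, S_d = 78.75
Terminal payoffs (K − S): max(-1, 0) = 0, max(46.25, 0) = 46.25
Node 0 (S = 105): V_0 = 1/1.07·[0.7111·0.0000 + 0.2889·46.2500] = 12.4870

€12.49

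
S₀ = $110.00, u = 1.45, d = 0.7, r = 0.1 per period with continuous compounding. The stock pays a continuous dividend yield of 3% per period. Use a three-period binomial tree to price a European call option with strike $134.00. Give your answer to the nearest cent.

$25.97

Per-period risk-free factor R = e^0.1 = 1.1052; dividend-adjusted growth = e^(0.1−0.03) = 1.0725.
Risk-neutral probability p = (1.0725 − 0.7)/(1.45 − 0.7) = 0.3725/0.7500 = 0.4967
Terminal stock prices: S_uuu = 335.3, S_uud = 161.9, S_udd = 78.15, S_ddd = 37.73
Terminal payoffs (S − K): max(201.3, 0) = 201.3, max(27.89, 0) = 27.89, max(-55.85, 0) = 0, max(-96.27, 0) = 0
Node uu (S = 231.3): V_uu = e^(−0.1)·[0.4967·201.3487 + 0.5033·27.8925] = 103.1916
Node ud (S = 111.6): V_ud = e^(−0.1)·[0.4967·27.8925 + 0.5033·0.0000] = 12.5352
Node dd (S = 53.9): V_dd = e^(−0.1)·[0.4967·0.0000 + 0.5033·0.0000] = 0.0000
Node u (S = 159.5): V_u = e^(−0.1)·[0.4967·103.1916 + 0.5033·12.5352] = 52.0844
Node d (S = 77): V_d = e^(−0.1)·[0.4967·12.5352 + 0.5033·0.0000] = 5.6335
Node 0 (S = 110): V_0 = e^(−0.1)·[0.4967·52.0844 + 0.5033·5.6335] = 25.9730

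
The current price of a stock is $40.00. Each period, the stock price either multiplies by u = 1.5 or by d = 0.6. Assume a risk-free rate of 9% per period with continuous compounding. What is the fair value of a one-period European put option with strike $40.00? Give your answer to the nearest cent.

$6.59

Risk-neutral probability p = (e^0.09 − 0.6)/(1.5 − 0.6) = 0.4942/0.9000 = 0.5491
Terminal stock prices: S_u = 60, S_d = 24
Terminal payoffs (K − S): max(-20, 0) = 0, max(16, 0) = 16
Node 0 (S = 40): V_0 = e^(−0.09)·[0.5491·0.0000 + 0.4509·16.0000] = 6.5937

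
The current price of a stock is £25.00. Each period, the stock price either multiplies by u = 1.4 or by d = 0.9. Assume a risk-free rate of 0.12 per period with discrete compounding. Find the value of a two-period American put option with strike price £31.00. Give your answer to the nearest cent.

£6.00

Risk-neutral probability p = (1 + 0.12 − 0.9)/(1.4 − 0.9) = 0.2200/0.5000 = 0.4400
Terminal stock prices: S_uu = 49, S_ud = 31.5, S_dd = 20.25
Terminal payoffs (K − S): max(-18, 0) = 0, max(-0.5, 0) = 0, max(10.75, 0) = 10.75
Node u (S = 35): continuation = 1/1.12·[0.4400·0.0000 + 0.5600·0.0000] = 0.0000; exercise value = 0.0000 ≤ continuation, so V_u = 0.0000
Node d (S = 22.5): continuation = 1/1.12·[0.4400·0.0000 + 0.5600·10.7500] = 5.3750; exercise value = 8.5000 > continuation, so V_d = 8.5000 (exercise)
Node 0 (S = 25): continuation = 1/1.12·[0.4400·0.0000 + 0.5600·8.5000] = 4.2500; exercise value = 6.0000 > continuation, so V_0 = 6.0000 (exercise)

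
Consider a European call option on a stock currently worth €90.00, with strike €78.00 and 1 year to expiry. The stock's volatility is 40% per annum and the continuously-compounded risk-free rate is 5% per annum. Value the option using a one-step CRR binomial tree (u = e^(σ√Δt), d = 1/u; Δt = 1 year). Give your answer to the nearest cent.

€24.82

CRR parameters: u = e^(σ√Δt) = e^(0.4·√1) = 1.4918, d = 1/u = 0.6703
Per-period rate: rΔt = 0.05·1 = 0.05, so R = e^0.05 = 1.0513
Risk-neutral probability p = (e^0.05 − 0.6703)/(1.4918 − 0.6703) = 0.3810/0.8215 = 0.4637
Terminal stock prices: S_u = 134.3, S_d = 60.33
Terminal payoffs (S − K): max(56.26, 0) = 56.26, max(-17.67, 0) = 0
Node 0 (S = 90): V_0 = e^(−0.05)·[0.4637·56.2642 + 0.5363·0.0000] = 24.8186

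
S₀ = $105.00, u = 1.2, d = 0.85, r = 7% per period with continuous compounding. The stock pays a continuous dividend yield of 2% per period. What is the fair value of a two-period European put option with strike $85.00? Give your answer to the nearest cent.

$1.43

Per-period risk-free factor R = e^0.07 = 1.0725; dividend-adjusted growth = e^(0.07−0.02) = 1.0513.
Risk-neutral probability p = (1.0513 − 0.85)/(1.2 − 0.85) = 0.2013/0.3500 = 0.5751
Terminal stock prices: S_uu = 151.2, S_ud = 107.1, S_dd = 75.86
Terminal payoffs (K − S): max(-66.2, 0) = 0, max(-22.1, 0) = 0, max(9.138, 0) = 9.138
Node u (S = 126): V_u = e^(−0.07)·[0.5751·0.0000 + 0.4249·0.0000] = 0.0000
Node d (S = 89.25): V_d = e^(−0.07)·[0.5751·0.0000 + 0.4249·9.1375] = 3.6204
Node 0 (S = 105): V_0 = e^(−0.07)·[0.5751·0.0000 + 0.4249·3.6204] = 1.4344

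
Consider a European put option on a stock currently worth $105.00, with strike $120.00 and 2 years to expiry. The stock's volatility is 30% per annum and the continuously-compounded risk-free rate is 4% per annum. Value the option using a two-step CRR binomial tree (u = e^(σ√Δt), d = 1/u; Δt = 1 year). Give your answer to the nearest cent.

CRR parameters: u = e^(σ√Δt) = e^(0.3·√1) = 1.3499, d = 1/u = 0.7408
Per-period rate: rΔt = 0.04·1 = 0.04, so R = e^0.04 = 1.0408
Risk-neutral probability p = (e^0.04 − 0.7408)/(1.3499 − 0.7408) = 0.3000/0.6090 = 0.4926
Terminal stock prices: S_uu = 191.3, S_ud = 105, S_dd = 57.63
Terminal payoffs (K − S): max(-71.32, 0) = 0, max(15, 0) = 15, max(62.37, 0) = 62.37
Node u (S = 141.7): V_u = e^(−0.04)·[0.4926·0.0000 + 0.5074·15.0000] = 7.3131
Node d (S = 77.79): V_d = e^(−0.04)·[0.4926·15.0000 + 0.5074·62.3748] = 37.5088
Node 0 (S = 105): V_0 = e^(−0.04)·[0.4926·7.3131 + 0.5074·37.5088] = 21.7479

$21.75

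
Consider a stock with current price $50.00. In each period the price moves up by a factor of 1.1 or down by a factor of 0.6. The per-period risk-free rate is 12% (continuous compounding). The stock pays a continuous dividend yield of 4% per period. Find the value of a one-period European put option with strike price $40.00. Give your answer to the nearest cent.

Per-period risk-free factor R = e^0.12 = 1.1275; dividend-adjusted growth = e^(0.12−0.04) = 1.0833.
Risk-neutral probability p = (1.0833 − 0.6)/(1.1 − 0.6) = 0.4833/0.5000 = 0.9666
Terminal stock prices: S_u = 55, S_d = 30
Terminal payoffs (K − S): max(-15, 0) = 0, max(10, 0) = 10
Node 0 (S = 50): V_0 = e^(−0.12)·[0.9666·0.0000 + 0.0334·10.0000] = 0.2965

$0.30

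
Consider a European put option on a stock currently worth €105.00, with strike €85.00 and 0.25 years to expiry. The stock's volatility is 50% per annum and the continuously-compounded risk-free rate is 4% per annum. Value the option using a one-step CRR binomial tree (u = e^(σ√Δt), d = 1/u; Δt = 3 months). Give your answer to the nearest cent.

CRR parameters: u = e^(σ√Δt) = e^(0.5·√0.25) = 1.2840, d = 1/u = 0.7788
Per-period rate: rΔt = 0.04·0.25 = 0.01, so R = e^0.01 = 1.0101
Risk-neutral probability p = (e^0.01 − 0.7788)/(1.2840 − 0.7788) = 0.2312/0.5052 = 0.4577
Terminal stock prices: S_u = 134.8, S_d = 81.77
Terminal payoffs (K − S): max(-49.82, 0) = 0, max(3.226, 0) = 3.226
Node 0 (S = 105): V_0 = e^(−0.01)·[0.4577·0.0000 + 0.5423·3.2259] = 1.7320

€1.73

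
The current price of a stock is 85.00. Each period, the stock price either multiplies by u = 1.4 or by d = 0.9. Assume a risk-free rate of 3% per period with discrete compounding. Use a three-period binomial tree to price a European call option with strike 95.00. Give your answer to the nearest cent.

10.31

Risk-neutral probability p = (1 + 0.03 − 0.9)/(1.4 − 0.9) = 0.1300/0.5000 = 0.2600
Terminal stock prices: S_uuu = 233.2, S_uud = 149.9, S_udd = 96.39, S_ddd = 61.97
Terminal payoffs (S − K): max(138.2, 0) = 138.2, max(54.94, 0) = 54.94, max(1.39, 0) = 1.39, max(-33.03, 0) = 0
Node uu (S = 166.6): V_uu = 1/1.03·[0.2600·138.2400 + 0.7400·54.9400] = 74.3670
Node ud (S = 107.1): V_ud = 1/1.03·[0.2600·54.9400 + 0.7400·1.3900] = 14.8670
Node dd (S = 68.85): V_dd = 1/1.03·[0.2600·1.3900 + 0.7400·0.0000] = 0.3509
Node u (S = 119): V_u = 1/1.03·[0.2600·74.3670 + 0.7400·14.8670] = 29.4534
Node d (S = 76.5): V_d = 1/1.03·[0.2600·14.8670 + 0.7400·0.3509] = 4.0049
Node 0 (S = 85): V_0 = 1/1.03·[0.2600·29.4534 + 0.7400·4.0049] = 10.3122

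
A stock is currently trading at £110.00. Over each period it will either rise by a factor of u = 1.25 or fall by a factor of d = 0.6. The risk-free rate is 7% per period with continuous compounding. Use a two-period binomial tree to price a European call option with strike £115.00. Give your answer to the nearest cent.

Risk-neutral probability p = (e^0.07 − 0.6)/(1.25 − 0.6) = 0.4725/0.6500 = 0.7269
Terminal stock prices: S_uu = 171.9, S_ud = 82.5, S_dd = 39.6
Terminal payoffs (S − K): max(56.88, 0) = 56.88, max(-32.5, 0) = 0, max(-75.4, 0) = 0
Node u (S = 137.5): V_u = e^(−0.07)·[0.7269·56.8750 + 0.2731·0.0000] = 38.5493
Node d (S = 66): V_d = e^(−0.07)·[0.7269·0.0000 + 0.2731·0.0000] = 0.0000
Node 0 (S = 110): V_0 = e^(−0.07)·[0.7269·38.5493 + 0.2731·0.0000] = 26.1284

£26.13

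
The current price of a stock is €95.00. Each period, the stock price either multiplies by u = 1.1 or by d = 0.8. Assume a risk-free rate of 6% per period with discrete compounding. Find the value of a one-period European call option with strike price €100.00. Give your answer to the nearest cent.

€3.68

Risk-neutral probability p = (1 + 0.06 − 0.8)/(1.1 − 0.8) = 0.2600/0.3000 = 0.8667
Terminal stock prices: S_u = 104.5, S_d = 76
Terminal payoffs (S − K): max(4.5, 0) = 4.5, max(-24, 0) = 0
Node 0 (S = 95): V_0 = 1/1.06·[0.8667·4.5000 + 0.1333·0.0000] = 3.6792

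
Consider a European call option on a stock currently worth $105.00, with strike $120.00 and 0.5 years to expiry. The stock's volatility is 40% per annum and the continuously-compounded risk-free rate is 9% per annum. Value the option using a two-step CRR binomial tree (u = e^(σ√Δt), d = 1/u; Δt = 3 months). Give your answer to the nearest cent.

$8.99

CRR parameters: u = e^(σ√Δt) = e^(0.4·√0.25) = 1.2214, d = 1/u = 0.8187
Per-period rate: rΔt = 0.09·0.25 = 0.0225, so R = e^0.0225 = 1.0228
Risk-neutral probability p = (e^0.0225 − 0.8187)/(1.2214 − 0.8187) = 0.2040/0.4027 = 0.5067
Terminal stock prices: S_uu = 156.6, S_ud = 105, S_dd = 70.38
Terminal payoffs (S − K): max(36.64, 0) = 36.64, max(-15, 0) = 0, max(-49.62, 0) = 0
Node u (S = 128.2): V_u = e^(−0.0225)·[0.5067·36.6416 + 0.4933·0.0000] = 18.1524
Node d (S = 85.97): V_d = e^(−0.0225)·[0.5067·0.0000 + 0.4933·0.0000] = 0.0000
Node 0 (S = 105): V_0 = e^(−0.0225)·[0.5067·18.1524 + 0.4933·0.0000] = 8.9927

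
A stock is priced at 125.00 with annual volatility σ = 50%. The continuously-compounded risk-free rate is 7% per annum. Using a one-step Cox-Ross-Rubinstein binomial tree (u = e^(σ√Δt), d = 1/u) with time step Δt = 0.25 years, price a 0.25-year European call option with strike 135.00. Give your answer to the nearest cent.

CRR parameters: u = e^(σ√Δt) = e^(0.5·√0.25) = 1.2840, d = 1/u = 0.7788
Per-period rate: rΔt = 0.07·0.25 = 0.0175, so R = e^0.0175 = 1.0177
Risk-neutral probability p = (e^0.0175 − 0.7788)/(1.2840 − 0.7788) = 0.2389/0.5052 = 0.4728
Terminal stock prices: S_u = 160.5, S_d = 97.35
Terminal payoffs (S − K): max(25.5, 0) = 25.5, max(-37.65, 0) = 0
Node 0 (S = 125): V_0 = e^(−0.0175)·[0.4728·25.5032 + 0.5272·0.0000] = 11.8479

11.85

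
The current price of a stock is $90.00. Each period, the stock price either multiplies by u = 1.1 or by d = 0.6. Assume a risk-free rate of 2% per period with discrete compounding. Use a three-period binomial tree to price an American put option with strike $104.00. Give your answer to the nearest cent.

$17.72

Risk-neutral probability p = (1 + 0.02 − 0.6)/(1.1 − 0.6) = 0.4200/0.5000 = 0.8400
Terminal stock prices: S_uuu = 119.8, S_uud = 65.34, S_udd = 35.64, S_ddd = 19.44
Terminal payoffs (K − S): max(-15.79, 0) = 0, max(38.66, 0) = 38.66, max(68.36, 0) = 68.36, max(84.56, 0) = 84.56
Node uu (S = 108.9): continuation = 1/1.02·[0.8400·0.0000 + 0.1600·38.6600] = 6.0643; exercise value = 0.0000 ≤ continuation, so V_uu = 6.0643
Node ud (S = 59.4): continuation = 1/1.02·[0.8400·38.6600 + 0.1600·68.3600] = 42.5608; exercise value = 44.6000 > continuation, so V_ud = 44.6000 (exercise)
Node dd (S = 32.4): continuation = 1/1.02·[0.8400·68.3600 + 0.1600·84.5600] = 69.5608; exercise value = 71.6000 > continuation, so V_dd = 71.6000 (exercise)
Node u (S = 99): continuation = 1/1.02·[0.8400·6.0643 + 0.1600·44.6000] = 11.9902; exercise value = 5.0000 ≤ continuation, so V_u = 11.9902
Node d (S = 54): continuation = 1/1.02·[0.8400·44.6000 + 0.1600·71.6000] = 47.9608; exercise value = 50.0000 > continuation, so V_d = 50.0000 (exercise)
Node 0 (S = 90): continuation = 1/1.02·[0.8400·11.9902 + 0.1600·50.0000] = 17.7174; exercise value = 14.0000 ≤ continuation, so V_0 = 17.7174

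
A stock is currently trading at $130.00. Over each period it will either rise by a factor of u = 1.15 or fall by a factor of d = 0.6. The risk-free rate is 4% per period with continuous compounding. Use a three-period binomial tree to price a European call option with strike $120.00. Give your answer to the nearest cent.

Risk-neutral probability p = (e^0.04 − 0.6)/(1.15 − 0.6) = 0.4408/0.5500 = 0.8015
Terminal stock prices: S_uuu = 197.7, S_uud = 103.2, S_udd = 53.82, S_ddd = 28.08
Terminal payoffs (S − K): max(77.71, 0) = 77.71, max(-16.85, 0) = 0, max(-66.18, 0) = 0, max(-91.92, 0) = 0
Node uu (S = 171.9): V_uu = e^(−0.04)·[0.8015·77.7137 + 0.1985·0.0000] = 59.8433
Node ud (S = 89.7): V_ud = e^(−0.04)·[0.8015·0.0000 + 0.1985·0.0000] = 0.0000
Node dd (S = 46.8): V_dd = e^(−0.04)·[0.8015·0.0000 + 0.1985·0.0000] = 0.0000
Node u (S = 149.5): V_u = e^(−0.04)·[0.8015·59.8433 + 0.1985·0.0000] = 46.0822
Node d (S = 78): V_d = e^(−0.04)·[0.8015·0.0000 + 0.1985·0.0000] = 0.0000
Node 0 (S = 130): V_0 = e^(−0.04)·[0.8015·46.0822 + 0.1985·0.0000] = 35.4855

$35.49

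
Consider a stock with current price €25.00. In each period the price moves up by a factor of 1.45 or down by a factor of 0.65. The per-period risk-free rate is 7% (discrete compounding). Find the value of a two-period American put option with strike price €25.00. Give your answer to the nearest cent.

€4.20

Risk-neutral probability p = (1 + 0.07 − 0.65)/(1.45 − 0.65) = 0.4200/0.8000 = 0.5250
Terminal stock prices: S_uu = 52.56, S_ud = 23.56, S_dd = 10.56
Terminal payoffs (K − S): max(-27.56, 0) = 0, max(1.438, 0) = 1.438, max(14.44, 0) = 14.44
Node u (S = 36.25): continuation = 1/1.07·[0.5250·0.0000 + 0.4750·1.4375] = 0.6381; exercise value = 0.0000 ≤ continuation, so V_u = 0.6381
Node d (S = 16.25): continuation = 1/1.07·[0.5250·1.4375 + 0.4750·14.4375] = 7.1145; exercise value = 8.7500 > continuation, so V_d = 8.7500 (exercise)
Node 0 (S = 25): continuation = 1/1.07·[0.5250·0.6381 + 0.4750·8.7500] = 4.1975; exercise value = 0.0000 ≤ continuation, so V_0 = 4.1975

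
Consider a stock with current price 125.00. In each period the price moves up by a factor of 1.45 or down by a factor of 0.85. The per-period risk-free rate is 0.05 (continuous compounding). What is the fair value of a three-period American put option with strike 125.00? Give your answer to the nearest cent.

13.86

Risk-neutral probability p = (e^0.05 − 0.85)/(1.45 − 0.85) = 0.2013/0.6000 = 0.3355
Terminal stock prices: S_uuu = 381.1, S_uud = 223.4, S_udd = 131, S_ddd = 76.77
Terminal payoffs (K − S): max(-256.1, 0) = 0, max(-98.39, 0) = 0, max(-5.953, 0) = 0, max(48.23, 0) = 48.23
Node uu (S = 262.8): continuation = e^(−0.05)·[0.3355·0.0000 + 0.6645·0.0000] = 0.0000; exercise value = 0.0000 ≤ continuation, so V_uu = 0.0000
Node ud (S = 154.1): continuation = e^(−0.05)·[0.3355·0.0000 + 0.6645·0.0000] = 0.0000; exercise value = 0.0000 ≤ continuation, so V_ud = 0.0000
Node dd (S = 90.31): continuation = e^(−0.05)·[0.3355·0.0000 + 0.6645·48.2344] = 30.4908; exercise value = 34.6875 > continuation, so V_dd = 34.6875 (exercise)
Node u (S = 181.2): continuation = e^(−0.05)·[0.3355·0.0000 + 0.6645·0.0000] = 0.0000; exercise value = 0.0000 ≤ continuation, so V_u = 0.0000
Node d (S = 106.2): continuation = e^(−0.05)·[0.3355·0.0000 + 0.6645·34.6875] = 21.9273; exercise value = 18.7500 ≤ continuation, so V_d = 21.9273
Node 0 (S = 125): continuation = e^(−0.05)·[0.3355·0.0000 + 0.6645·21.9273] = 13.8611; exercise value = 0.0000 ≤ continuation, so V_0 = 13.8611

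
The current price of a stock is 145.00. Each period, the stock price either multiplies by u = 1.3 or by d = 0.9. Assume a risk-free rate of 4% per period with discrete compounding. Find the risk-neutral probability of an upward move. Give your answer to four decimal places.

Risk-neutral probability p = (1 + 0.04 − 0.9)/(1.3 − 0.9) = 0.1400/0.4000 = 0.3500

p = 0.3500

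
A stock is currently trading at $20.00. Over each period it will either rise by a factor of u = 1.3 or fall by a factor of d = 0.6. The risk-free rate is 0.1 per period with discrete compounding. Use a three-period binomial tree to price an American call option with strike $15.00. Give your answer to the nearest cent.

$9.66

Risk-neutral probability p = (1 + 0.1 − 0.6)/(1.3 − 0.6) = 0.5000/0.7000 = 0.7143
Terminal stock prices: S_uuu = 43.94, S_uud = 20.28, S_udd = 9.36, S_ddd = 4.32
Terminal payoffs (S − K): max(28.94, 0) = 28.94, max(5.28, 0) = 5.28, max(-5.64, 0) = 0, max(-10.68, 0) = 0
Node uu (S = 33.8): continuation = 1/1.1·[0.7143·28.9400 + 0.2857·5.2800] = 20.1636; exercise value = 18.8000 ≤ continuation, so V_uu = 20.1636
Node ud (S = 15.6): continuation = 1/1.1·[0.7143·5.2800 + 0.2857·0.0000] = 3.4286; exercise value = 0.6000 ≤ continuation, so V_ud = 3.4286
Node dd (S = 7.2): continuation = 1/1.1·[0.7143·0.0000 + 0.2857·0.0000] = 0.0000; exercise value = 0.0000 ≤ continuation, so V_dd = 0.0000
Node u (S = 26): continuation = 1/1.1·[0.7143·20.1636 + 0.2857·3.4286] = 13.9838; exercise value = 11.0000 ≤ continuation, so V_u = 13.9838
Node d (S = 12): continuation = 1/1.1·[0.7143·3.4286 + 0.2857·0.0000] = 2.2263; exercise value = 0.0000 ≤ continuation, so V_d = 2.2263
Node 0 (S = 20): continuation = 1/1.1·[0.7143·13.9838 + 0.2857·2.2263] = 9.6587; exercise value = 5.0000 ≤ continuation, so V_0 = 9.6587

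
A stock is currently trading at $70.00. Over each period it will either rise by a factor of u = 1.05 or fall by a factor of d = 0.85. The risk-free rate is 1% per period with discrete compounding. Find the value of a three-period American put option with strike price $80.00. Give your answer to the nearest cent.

Risk-neutral probability p = (1 + 0.01 − 0.85)/(1.05 − 0.85) = 0.1600/0.2000 = 0.8000
Terminal stock prices: S_uuu = 81.03, S_uud = 65.6, S_udd = 53.1, S_ddd = 42.99
Terminal payoffs (K − S): max(-1.034, 0) = 0, max(14.4, 0) = 14.4, max(26.9, 0) = 26.9, max(37.01, 0) = 37.01
Node uu (S = 77.17): continuation = 1/1.01·[0.8000·0.0000 + 0.2000·14.4013] = 2.8517; exercise value = 2.8250 ≤ continuation, so V_uu = 2.8517
Node ud (S = 62.48): continuation = 1/1.01·[0.8000·14.4013 + 0.2000·26.8963] = 16.7329; exercise value = 17.5250 > continuation, so V_ud = 17.5250 (exercise)
Node dd (S = 50.57): continuation = 1/1.01·[0.8000·26.8963 + 0.2000·37.0113] = 28.6329; exercise value = 29.4250 > continuation, so V_dd = 29.4250 (exercise)
Node u (S = 73.5): continuation = 1/1.01·[0.8000·2.8517 + 0.2000·17.5250] = 5.7291; exercise value = 6.5000 > continuation, so V_u = 6.5000 (exercise)
Node d (S = 59.5): continuation = 1/1.01·[0.8000·17.5250 + 0.2000·29.4250] = 19.7079; exercise value = 20.5000 > continuation, so V_d = 20.5000 (exercise)
Node 0 (S = 70): continuation = 1/1.01·[0.8000·6.5000 + 0.2000·20.5000] = 9.2079; exercise value = 10.0000 > continuation, so V_0 = 10.0000 (exercise)

$10.00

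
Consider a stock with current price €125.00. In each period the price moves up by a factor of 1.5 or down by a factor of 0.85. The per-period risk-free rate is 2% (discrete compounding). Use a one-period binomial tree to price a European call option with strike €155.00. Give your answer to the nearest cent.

€8.33

Risk-neutral probability p = (1 + 0.02 − 0.85)/(1.5 − 0.85) = 0.1700/0.6500 = 0.2615
Terminal stock prices: S_u = 187.5, S_d = 106.2
Terminal payoffs (S − K): max(32.5, 0) = 32.5, max(-48.75, 0) = 0
Node 0 (S = 125): V_0 = 1/1.02·[0.2615·32.5000 + 0.7385·0.0000] = 8.3333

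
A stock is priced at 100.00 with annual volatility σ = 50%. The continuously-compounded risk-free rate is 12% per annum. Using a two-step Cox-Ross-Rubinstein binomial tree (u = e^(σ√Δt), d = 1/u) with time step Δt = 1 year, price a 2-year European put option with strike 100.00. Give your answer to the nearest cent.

12.44

CRR parameters: u = e^(σ√Δt) = e^(0.5·√1) = 1.6487, d = 1/u = 0.6065
Per-period rate: rΔt = 0.12·1 = 0.12, so R = e^0.12 = 1.1275
Risk-neutral probability p = (e^0.12 − 0.6065)/(1.6487 − 0.6065) = 0.5210/1.0422 = 0.4999
Terminal stock prices: S_uu = 271.8, S_ud = 100, S_dd = 36.79
Terminal payoffs (K − S): max(-171.8, 0) = 0, max(0, 0) = 0, max(63.21, 0) = 63.21
Node u (S = 164.9): V_u = e^(−0.12)·[0.4999·0.0000 + 0.5001·0.0000] = 0.0000
Node d (S = 60.65): V_d = e^(−0.12)·[0.4999·0.0000 + 0.5001·63.2121] = 28.0390
Node 0 (S = 100): V_0 = e^(−0.12)·[0.4999·0.0000 + 0.5001·28.0390] = 12.4373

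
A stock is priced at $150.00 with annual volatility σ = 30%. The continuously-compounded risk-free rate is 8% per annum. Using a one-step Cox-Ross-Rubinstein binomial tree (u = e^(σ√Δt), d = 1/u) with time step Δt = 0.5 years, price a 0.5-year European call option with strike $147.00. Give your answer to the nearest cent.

$20.04

CRR parameters: u = e^(σ√Δt) = e^(0.3·√0.5) = 1.2363, d = 1/u = 0.8089
Per-period rate: rΔt = 0.08·0.5 = 0.04, so R = e^0.04 = 1.0408
Risk-neutral probability p = (e^0.04 − 0.8089)/(1.2363 − 0.8089) = 0.2320/0.4275 = 0.5426
Terminal stock prices: S_u = 185.4, S_d = 121.3
Terminal payoffs (S − K): max(38.45, 0) = 38.45, max(-25.67, 0) = 0
Node 0 (S = 150): V_0 = e^(−0.04)·[0.5426·38.4467 + 0.4574·0.0000] = 20.0446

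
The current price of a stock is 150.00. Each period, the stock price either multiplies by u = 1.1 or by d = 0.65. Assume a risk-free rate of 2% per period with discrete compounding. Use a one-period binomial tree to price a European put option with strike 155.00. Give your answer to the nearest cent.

Risk-neutral probability p = (1 + 0.02 − 0.65)/(1.1 − 0.65) = 0.3700/0.4500 = 0.8222
Terminal stock prices: S_u = 165, S_d = 97.5
Terminal payoffs (K − S): max(-10, 0) = 0, max(57.5, 0) = 57.5
Node 0 (S = 150): V_0 = 1/1.02·[0.8222·0.0000 + 0.1778·57.5000] = 10.0218

10.02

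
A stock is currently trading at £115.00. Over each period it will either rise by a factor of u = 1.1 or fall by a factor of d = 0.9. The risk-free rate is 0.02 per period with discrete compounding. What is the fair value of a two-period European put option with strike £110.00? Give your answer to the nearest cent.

Risk-neutral probability p = (1 + 0.02 − 0.9)/(1.1 − 0.9) = 0.1200/0.2000 = 0.6000
Terminal stock prices: S_uu = 139.2, S_ud = 113.9, S_dd = 93.15
Terminal payoffs (K − S): max(-29.15, 0) = 0, max(-3.85, 0) = 0, max(16.85, 0) = 16.85
Node u (S = 126.5): V_u = 1/1.02·[0.6000·0.0000 + 0.4000·0.0000] = 0.0000
Node d (S = 103.5): V_d = 1/1.02·[0.6000·0.0000 + 0.4000·16.8500] = 6.6078
Node 0 (S = 115): V_0 = 1/1.02·[0.6000·0.0000 + 0.4000·6.6078] = 2.5913

£2.59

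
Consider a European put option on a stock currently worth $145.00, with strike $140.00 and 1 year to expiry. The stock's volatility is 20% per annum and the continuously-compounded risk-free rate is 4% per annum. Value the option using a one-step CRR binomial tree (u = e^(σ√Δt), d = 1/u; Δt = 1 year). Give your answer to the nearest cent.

$9.17

CRR parameters: u = e^(σ√Δt) = e^(0.2·√1) = 1.2214, d = 1/u = 0.8187
Per-period rate: rΔt = 0.04·1 = 0.04, so R = e^0.04 = 1.0408
Risk-neutral probability p = (e^0.04 − 0.8187)/(1.2214 − 0.8187) = 0.2221/0.4027 = 0.5515
Terminal stock prices: S_u = 177.1, S_d = 118.7
Terminal payoffs (K − S): max(-37.1, 0) = 0, max(21.28, 0) = 21.28
Node 0 (S = 145): V_0 = e^(−0.04)·[0.5515·0.0000 + 0.4485·21.2840] = 9.1713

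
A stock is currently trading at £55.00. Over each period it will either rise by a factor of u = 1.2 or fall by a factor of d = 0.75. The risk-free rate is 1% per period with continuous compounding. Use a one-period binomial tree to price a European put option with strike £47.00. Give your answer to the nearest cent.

Risk-neutral probability p = (e^0.01 − 0.75)/(1.2 − 0.75) = 0.2601/0.4500 = 0.5779
Terminal stock prices: S_u = 66, S_d = 41.25
Terminal payoffs (K − S): max(-19, 0) = 0, max(5.75, 0) = 5.75
Node 0 (S = 55): V_0 = e^(−0.01)·[0.5779·0.0000 + 0.4221·5.7500] = 2.4030

£2.40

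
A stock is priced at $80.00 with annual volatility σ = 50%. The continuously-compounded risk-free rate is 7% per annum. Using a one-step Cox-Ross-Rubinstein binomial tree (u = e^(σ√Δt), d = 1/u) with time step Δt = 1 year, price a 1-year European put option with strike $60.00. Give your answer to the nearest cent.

CRR parameters: u = e^(σ√Δt) = e^(0.5·√1) = 1.6487, d = 1/u = 0.6065
Per-period rate: rΔt = 0.07·1 = 0.07, so R = e^0.07 = 1.0725
Risk-neutral probability p = (e^0.07 − 0.6065)/(1.6487 − 0.6065) = 0.4660/1.0422 = 0.4471
Terminal stock prices: S_u = 131.9, S_d = 48.52
Terminal payoffs (K − S): max(-71.9, 0) = 0, max(11.48, 0) = 11.48
Node 0 (S = 80): V_0 = e^(−0.07)·[0.4471·0.0000 + 0.5529·11.4775] = 5.9168

$5.92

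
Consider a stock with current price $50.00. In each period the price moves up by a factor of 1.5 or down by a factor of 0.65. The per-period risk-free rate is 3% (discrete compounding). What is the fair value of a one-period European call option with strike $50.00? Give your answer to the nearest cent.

Risk-neutral probability p = (1 + 0.03 − 0.65)/(1.5 − 0.65) = 0.3800/0.8500 = 0.4471
Terminal stock prices: S_u = 75, S_d = 32.5
Terminal payoffs (S − K): max(25, 0) = 25, max(-17.5, 0) = 0
Node 0 (S = 50): V_0 = 1/1.03·[0.4471·25.0000 + 0.5529·0.0000] = 10.8509

$10.85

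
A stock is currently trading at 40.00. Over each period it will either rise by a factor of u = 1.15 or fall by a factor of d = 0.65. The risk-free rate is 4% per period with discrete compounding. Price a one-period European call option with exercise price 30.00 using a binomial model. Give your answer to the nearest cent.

12.00

Risk-neutral probability p = (1 + 0.04 − 0.65)/(1.15 − 0.65) = 0.3900/0.5000 = 0.7800
Terminal stock prices: S_u = 46, S_d = 26
Terminal payoffs (S − K): max(16, 0) = 16, max(-4, 0) = 0
Node 0 (S = 40): V_0 = 1/1.04·[0.7800·16.0000 + 0.2200·0.0000] = 12.0000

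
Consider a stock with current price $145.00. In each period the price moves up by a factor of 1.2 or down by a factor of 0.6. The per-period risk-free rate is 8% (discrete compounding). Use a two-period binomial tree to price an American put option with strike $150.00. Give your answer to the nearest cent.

Risk-neutral probability p = (1 + 0.08 − 0.6)/(1.2 − 0.6) = 0.4800/0.6000 = 0.8000
Terminal stock prices: S_uu = 208.8, S_ud = 104.4, S_dd = 52.2
Terminal payoffs (K − S): max(-58.8, 0) = 0, max(45.6, 0) = 45.6, max(97.8, 0) = 97.8
Node u (S = 174): continuation = 1/1.08·[0.8000·0.0000 + 0.2000·45.6000] = 8.4444; exercise value = 0.0000 ≤ continuation, so V_u = 8.4444
Node d (S = 87): continuation = 1/1.08·[0.8000·45.6000 + 0.2000·97.8000] = 51.8889; exercise value = 63.0000 > continuation, so V_d = 63.0000 (exercise)
Node 0 (S = 145): continuation = 1/1.08·[0.8000·8.4444 + 0.2000·63.0000] = 17.9218; exercise value = 5.0000 ≤ continuation, so V_0 = 17.9218

$17.92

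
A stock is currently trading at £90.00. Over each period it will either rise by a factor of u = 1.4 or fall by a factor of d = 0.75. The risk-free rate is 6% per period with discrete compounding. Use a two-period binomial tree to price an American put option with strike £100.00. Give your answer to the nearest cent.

Risk-neutral probability p = (1 + 0.06 − 0.75)/(1.4 − 0.75) = 0.3100/0.6500 = 0.4769
Terminal stock prices: S_uu = 176.4, S_ud = 94.5, S_dd = 50.62
Terminal payoffs (K − S): max(-76.4, 0) = 0, max(5.5, 0) = 5.5, max(49.38, 0) = 49.38
Node u (S = 126): continuation = 1/1.06·[0.4769·0.0000 + 0.5231·5.5000] = 2.7141; exercise value = 0.0000 ≤ continuation, so V_u = 2.7141
Node d (S = 67.5): continuation = 1/1.06·[0.4769·5.5000 + 0.5231·49.3750] = 26.8396; exercise value = 32.5000 > continuation, so V_d = 32.5000 (exercise)
Node 0 (S = 90): continuation = 1/1.06·[0.4769·2.7141 + 0.5231·32.5000] = 17.2589; exercise value = 10.0000 ≤ continuation, so V_0 = 17.2589

£17.26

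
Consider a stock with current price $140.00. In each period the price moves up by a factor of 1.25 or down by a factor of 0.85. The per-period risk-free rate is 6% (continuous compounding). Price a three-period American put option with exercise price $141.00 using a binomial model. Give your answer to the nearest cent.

Risk-neutral probability p = (e^0.06 − 0.85)/(1.25 − 0.85) = 0.2118/0.4000 = 0.5296
Terminal stock prices: S_uuu = 273.4, S_uud = 185.9, S_udd = 126.4, S_ddd = 85.98
Terminal payoffs (K − S): max(-132.4, 0) = 0, max(-44.94, 0) = 0, max(14.56, 0) = 14.56, max(55.02, 0) = 55.02
Node uu (S = 218.8): continuation = e^(−0.06)·[0.5296·0.0000 + 0.4704·0.0000] = 0.0000; exercise value = 0.0000 ≤ continuation, so V_uu = 0.0000
Node ud (S = 148.8): continuation = e^(−0.06)·[0.5296·0.0000 + 0.4704·14.5625] = 6.4514; exercise value = 0.0000 ≤ continuation, so V_ud = 6.4514
Node dd (S = 101.1): continuation = e^(−0.06)·[0.5296·14.5625 + 0.4704·55.0225] = 31.6388; exercise value = 39.8500 > continuation, so V_dd = 39.8500 (exercise)
Node u (S = 175): continuation = e^(−0.06)·[0.5296·0.0000 + 0.4704·6.4514] = 2.8581; exercise value = 0.0000 ≤ continuation, so V_u = 2.8581
Node d (S = 119): continuation = e^(−0.06)·[0.5296·6.4514 + 0.4704·39.8500] = 20.8717; exercise value = 22.0000 > continuation, so V_d = 22.0000 (exercise)
Node 0 (S = 140): continuation = e^(−0.06)·[0.5296·2.8581 + 0.4704·22.0000] = 11.1718; exercise value = 1.0000 ≤ continuation, so V_0 = 11.1718

$11.17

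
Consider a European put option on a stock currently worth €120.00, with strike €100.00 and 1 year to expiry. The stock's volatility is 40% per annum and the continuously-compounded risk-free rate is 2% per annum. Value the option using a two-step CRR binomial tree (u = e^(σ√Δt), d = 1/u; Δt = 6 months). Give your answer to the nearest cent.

€9.54

CRR parameters: u = e^(σ√Δt) = e^(0.4·√0.5) = 1.3269, d = 1/u = 0.7536
Per-period rate: rΔt = 0.02·0.5 = 0.01, so R = e^0.01 = 1.0101
Risk-neutral probability p = (e^0.01 − 0.7536)/(1.3269 − 0.7536) = 0.2564/0.5733 = 0.4473
Terminal stock prices: S_uu = 211.3, S_ud = 120, S_dd = 68.16
Terminal payoffs (K − S): max(-111.3, 0) = 0, max(-20, 0) = 0, max(31.84, 0) = 31.84
Node u (S = 159.2): V_u = e^(−0.01)·[0.4473·0.0000 + 0.5527·0.0000] = 0.0000
Node d (S = 90.44): V_d = e^(−0.01)·[0.4473·0.0000 + 0.5527·31.8435] = 17.4251
Node 0 (S = 120): V_0 = e^(−0.01)·[0.4473·0.0000 + 0.5527·17.4251] = 9.5352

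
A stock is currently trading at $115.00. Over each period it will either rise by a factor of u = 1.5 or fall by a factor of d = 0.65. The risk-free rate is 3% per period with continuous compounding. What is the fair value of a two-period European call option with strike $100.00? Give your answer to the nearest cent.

$35.60

Risk-neutral probability p = (e^0.03 − 0.65)/(1.5 − 0.65) = 0.3805/0.8500 = 0.4476
Terminal stock prices: S_uu = 258.8, S_ud = 112.1, S_dd = 48.59
Terminal payoffs (S − K): max(158.8, 0) = 158.8, max(12.12, 0) = 12.12, max(-51.41, 0) = 0
Node u (S = 172.5): V_u = e^(−0.03)·[0.4476·158.7500 + 0.5524·12.1250] = 75.4554
Node d (S = 74.75): V_d = e^(−0.03)·[0.4476·12.1250 + 0.5524·0.0000] = 5.2667
Node 0 (S = 115): V_0 = e^(−0.03)·[0.4476·75.4554 + 0.5524·5.2667] = 35.5986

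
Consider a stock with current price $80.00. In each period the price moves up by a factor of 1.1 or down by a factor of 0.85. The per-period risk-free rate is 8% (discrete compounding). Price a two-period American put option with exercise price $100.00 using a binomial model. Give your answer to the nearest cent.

$20.00

Risk-neutral probability p = (1 + 0.08 − 0.85)/(1.1 − 0.85) = 0.2300/0.2500 = 0.9200
Terminal stock prices: S_uu = 96.8, S_ud = 74.8, S_dd = 57.8
Terminal payoffs (K − S): max(3.2, 0) = 3.2, max(25.2, 0) = 25.2, max(42.2, 0) = 42.2
Node u (S = 88): continuation = 1/1.08·[0.9200·3.2000 + 0.0800·25.2000] = 4.5926; exercise value = 12.0000 > continuation, so V_u = 12.0000 (exercise)
Node d (S = 68): continuation = 1/1.08·[0.9200·25.2000 + 0.0800·42.2000] = 24.5926; exercise value = 32.0000 > continuation, so V_d = 32.0000 (exercise)
Node 0 (S = 80): continuation = 1/1.08·[0.9200·12.0000 + 0.0800·32.0000] = 12.5926; exercise value = 20.0000 > continuation, so V_0 = 20.0000 (exercise)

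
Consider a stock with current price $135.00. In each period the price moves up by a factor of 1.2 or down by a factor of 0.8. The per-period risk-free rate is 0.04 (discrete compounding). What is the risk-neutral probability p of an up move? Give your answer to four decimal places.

p = 0.6000

Risk-neutral probability p = (1 + 0.04 − 0.8)/(1.2 − 0.8) = 0.2400/0.4000 = 0.6000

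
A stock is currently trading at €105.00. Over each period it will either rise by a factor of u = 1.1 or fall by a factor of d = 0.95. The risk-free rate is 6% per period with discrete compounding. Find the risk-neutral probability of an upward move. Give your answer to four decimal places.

Risk-neutral probability p = (1 + 0.06 − 0.95)/(1.1 − 0.95) = 0.1100/0.1500 = 0.7333

p = 0.7333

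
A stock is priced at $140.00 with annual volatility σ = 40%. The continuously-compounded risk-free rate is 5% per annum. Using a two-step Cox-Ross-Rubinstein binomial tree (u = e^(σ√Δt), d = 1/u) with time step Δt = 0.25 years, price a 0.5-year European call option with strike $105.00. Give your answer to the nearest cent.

$40.52

CRR parameters: u = e^(σ√Δt) = e^(0.4·√0.25) = 1.2214, d = 1/u = 0.8187
Per-period rate: rΔt = 0.05·0.25 = 0.0125, so R = e^0.0125 = 1.0126
Risk-neutral probability p = (e^0.0125 − 0.8187)/(1.2214 − 0.8187) = 0.1938/0.4027 = 0.4814
Terminal stock prices: S_uu = 208.9, S_ud = 140, S_dd = 93.84
Terminal payoffs (S − K): max(103.9, 0) = 103.9, max(35, 0) = 35, max(-11.16, 0) = 0
Node u (S = 171): V_u = e^(−0.0125)·[0.4814·103.8555 + 0.5186·35.0000] = 67.3007
Node d (S = 114.6): V_d = e^(−0.0125)·[0.4814·35.0000 + 0.5186·0.0000] = 16.6398
Node 0 (S = 140): V_0 = e^(−0.0125)·[0.4814·67.3007 + 0.5186·16.6398] = 40.5185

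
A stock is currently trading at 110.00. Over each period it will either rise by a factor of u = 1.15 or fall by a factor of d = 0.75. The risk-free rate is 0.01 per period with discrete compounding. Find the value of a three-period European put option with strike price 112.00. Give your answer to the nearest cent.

13.45

Risk-neutral probability p = (1 + 0.01 − 0.75)/(1.15 − 0.75) = 0.2600/0.4000 = 0.6500
Terminal stock prices: S_uuu = 167.3, S_uud = 109.1, S_udd = 71.16, S_ddd = 46.41
Terminal payoffs (K − S): max(-55.3, 0) = 0, max(2.894, 0) = 2.894, max(40.84, 0) = 40.84, max(65.59, 0) = 65.59
Node uu (S = 145.5): V_uu = 1/1.01·[0.6500·0.0000 + 0.3500·2.8938] = 1.0028
Node ud (S = 94.87): V_ud = 1/1.01·[0.6500·2.8938 + 0.3500·40.8438] = 16.0161
Node dd (S = 61.88): V_dd = 1/1.01·[0.6500·40.8438 + 0.3500·65.5938] = 49.0161
Node u (S = 126.5): V_u = 1/1.01·[0.6500·1.0028 + 0.3500·16.0161] = 6.1955
Node d (S = 82.5): V_d = 1/1.01·[0.6500·16.0161 + 0.3500·49.0161] = 27.2932
Node 0 (S = 110): V_0 = 1/1.01·[0.6500·6.1955 + 0.3500·27.2932] = 13.4452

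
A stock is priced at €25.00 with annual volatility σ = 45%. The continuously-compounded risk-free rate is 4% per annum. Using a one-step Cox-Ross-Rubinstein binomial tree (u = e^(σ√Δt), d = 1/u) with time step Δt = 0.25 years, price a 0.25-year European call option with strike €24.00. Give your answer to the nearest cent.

€3.37

CRR parameters: u = e^(σ√Δt) = e^(0.45·√0.25) = 1.2523, d = 1/u = 0.7985
Per-period rate: rΔt = 0.04·0.25 = 0.01, so R = e^0.01 = 1.0101
Risk-neutral probability p = (e^0.01 − 0.7985)/(1.2523 − 0.7985) = 0.2115/0.4538 = 0.4661
Terminal stock prices: S_u = 31.31, S_d = 19.96
Terminal payoffs (S − K): max(7.308, 0) = 7.308, max(-4.037, 0) = 0
Node 0 (S = 25): V_0 = e^(−0.01)·[0.4661·7.3081 + 0.5339·0.0000] = 3.3726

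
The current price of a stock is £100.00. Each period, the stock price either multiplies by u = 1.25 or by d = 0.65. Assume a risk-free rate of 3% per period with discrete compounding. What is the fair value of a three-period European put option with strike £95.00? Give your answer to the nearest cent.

£12.91

Risk-neutral probability p = (1 + 0.03 − 0.65)/(1.25 − 0.65) = 0.3800/0.6000 = 0.6333
Terminal stock prices: S_uuu = 195.3, S_uud = 101.6, S_udd = 52.81, S_ddd = 27.46
Terminal payoffs (K − S): max(-100.3, 0) = 0, max(-6.562, 0) = 0, max(42.19, 0) = 42.19, max(67.54, 0) = 67.54
Node uu (S = 156.2): V_uu = 1/1.03·[0.6333·0.0000 + 0.3667·0.0000] = 0.0000
Node ud (S = 81.25): V_ud = 1/1.03·[0.6333·0.0000 + 0.3667·42.1875] = 15.0182
Node dd (S = 42.25): V_dd = 1/1.03·[0.6333·42.1875 + 0.3667·67.5375] = 49.9830
Node u (S = 125): V_u = 1/1.03·[0.6333·0.0000 + 0.3667·15.0182] = 5.3463
Node d (S = 65): V_d = 1/1.03·[0.6333·15.0182 + 0.3667·49.9830] = 27.0278
Node 0 (S = 100): V_0 = 1/1.03·[0.6333·5.3463 + 0.3667·27.0278] = 12.9089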